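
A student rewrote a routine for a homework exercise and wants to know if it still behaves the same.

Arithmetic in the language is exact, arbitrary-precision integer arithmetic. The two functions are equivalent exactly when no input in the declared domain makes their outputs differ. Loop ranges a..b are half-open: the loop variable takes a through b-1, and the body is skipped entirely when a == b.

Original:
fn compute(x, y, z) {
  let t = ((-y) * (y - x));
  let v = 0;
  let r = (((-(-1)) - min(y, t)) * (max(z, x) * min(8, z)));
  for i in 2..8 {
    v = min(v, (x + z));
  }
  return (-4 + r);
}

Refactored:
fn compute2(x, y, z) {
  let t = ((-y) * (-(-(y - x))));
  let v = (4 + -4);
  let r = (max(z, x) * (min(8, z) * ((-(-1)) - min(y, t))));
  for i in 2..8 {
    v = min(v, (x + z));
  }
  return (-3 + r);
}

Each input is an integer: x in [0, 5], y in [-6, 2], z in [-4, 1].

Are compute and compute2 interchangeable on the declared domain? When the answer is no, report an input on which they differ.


The rewrite breaks on x=0, y=-6, z=-4, where the results are -4 and -3.
compute: t=-36, then v=0, then r=0, then (i=2), then v=-4, then (i=3), then v=-4, then (i=4), then v=-4, then (i=5), then v=-4, then (i=6), then v=-4, then (i=7), then v=-4, then returns -4
compute2: t=-36, then v=0, then r=0, then (i=2), then v=-4, then (i=3), then v=-4, then (i=4), then v=-4, then (i=5), then v=-4, then (i=6), then v=-4, then (i=7), then v=-4, then returns -3
verdict: not equivalent; witness: x=0, y=-6, z=-4


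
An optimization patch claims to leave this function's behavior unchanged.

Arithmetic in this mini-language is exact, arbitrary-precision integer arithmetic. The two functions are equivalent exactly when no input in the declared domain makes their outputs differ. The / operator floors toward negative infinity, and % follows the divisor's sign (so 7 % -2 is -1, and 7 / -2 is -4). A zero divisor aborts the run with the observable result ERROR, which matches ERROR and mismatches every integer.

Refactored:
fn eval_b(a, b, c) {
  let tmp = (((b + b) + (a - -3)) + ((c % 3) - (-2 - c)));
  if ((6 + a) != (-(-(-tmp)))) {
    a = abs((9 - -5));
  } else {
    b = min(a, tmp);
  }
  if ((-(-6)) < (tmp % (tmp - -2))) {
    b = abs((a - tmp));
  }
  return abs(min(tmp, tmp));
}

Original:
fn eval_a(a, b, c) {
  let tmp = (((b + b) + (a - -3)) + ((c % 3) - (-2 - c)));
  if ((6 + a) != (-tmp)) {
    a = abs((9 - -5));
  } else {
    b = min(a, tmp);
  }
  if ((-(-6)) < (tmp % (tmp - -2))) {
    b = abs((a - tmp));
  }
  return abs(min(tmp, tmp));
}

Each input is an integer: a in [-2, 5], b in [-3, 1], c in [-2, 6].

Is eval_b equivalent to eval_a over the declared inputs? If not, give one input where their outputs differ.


Reading the diff, among the changes: same computation, different form.
Spot check at a=-1, b=1, c=4 — eval_a: tmp = 11; ((6 + a) != (-tmp)) -> true; a = 14; ((-(-6)) < (tmp % (tmp - -2))) -> true; b = 3; return 11. eval_b: tmp = 11; ((6 + a) != (-(-(-tmp)))) -> true; a = 14; ((-(-6)) < (tmp % (tmp - -2))) -> true; b = 3; return 11. Both give 11.
An exhaustive pass over the 360 declared inputs shows identical outputs.
verdict: equivalent


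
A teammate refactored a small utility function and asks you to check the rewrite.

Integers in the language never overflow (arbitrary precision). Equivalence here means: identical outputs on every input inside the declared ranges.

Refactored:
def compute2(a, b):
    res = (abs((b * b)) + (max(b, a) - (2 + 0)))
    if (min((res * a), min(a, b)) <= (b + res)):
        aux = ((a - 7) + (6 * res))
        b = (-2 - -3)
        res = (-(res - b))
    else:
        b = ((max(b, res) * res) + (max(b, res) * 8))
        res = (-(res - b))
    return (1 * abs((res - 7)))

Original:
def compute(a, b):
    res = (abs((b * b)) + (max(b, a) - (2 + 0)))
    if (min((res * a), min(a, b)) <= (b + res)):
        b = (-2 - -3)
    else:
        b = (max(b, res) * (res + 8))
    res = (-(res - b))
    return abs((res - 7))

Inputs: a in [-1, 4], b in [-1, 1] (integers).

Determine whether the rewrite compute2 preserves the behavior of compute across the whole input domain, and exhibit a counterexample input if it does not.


Although min/max/abs usage differs, constant usage differs, statement counts differ, local variable names differ, arithmetic usage differs, 18/18 inputs agree.
verdict: equivalent


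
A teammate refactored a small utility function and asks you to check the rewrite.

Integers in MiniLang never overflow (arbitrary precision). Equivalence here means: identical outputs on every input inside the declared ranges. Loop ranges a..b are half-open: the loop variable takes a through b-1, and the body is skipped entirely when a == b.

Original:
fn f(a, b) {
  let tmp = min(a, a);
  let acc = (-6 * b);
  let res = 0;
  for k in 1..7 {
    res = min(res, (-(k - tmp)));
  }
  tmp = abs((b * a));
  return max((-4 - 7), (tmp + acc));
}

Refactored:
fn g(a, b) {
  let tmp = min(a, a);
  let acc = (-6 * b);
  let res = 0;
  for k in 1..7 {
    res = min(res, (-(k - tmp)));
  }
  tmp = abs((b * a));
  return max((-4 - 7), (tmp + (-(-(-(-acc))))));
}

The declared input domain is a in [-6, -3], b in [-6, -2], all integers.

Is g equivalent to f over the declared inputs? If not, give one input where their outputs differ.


This is a faithful refactor — same computation, different form, but the computed results match everywhere.
Tracing a=-3, b=-4: f: tmp = -3; acc = 24; res = 0; [k=1]; res = -4; [k=2]; res = -5; [k=3]; res = -6; [k=4]; res = -7; [k=5]; res = -8; [k=6]; res = -9; tmp = 12; return 36 | g: tmp = -3; acc = 24; res = 0; [k=1]; res = -4; [k=2]; res = -5; [k=3]; res = -6; [k=4]; res = -7; [k=5]; res = -8; [k=6]; res = -9; tmp = 12; return 36 — matching result 36.
Sweeping the whole domain (20 inputs) finds no disagreement.
verdict: equivalent


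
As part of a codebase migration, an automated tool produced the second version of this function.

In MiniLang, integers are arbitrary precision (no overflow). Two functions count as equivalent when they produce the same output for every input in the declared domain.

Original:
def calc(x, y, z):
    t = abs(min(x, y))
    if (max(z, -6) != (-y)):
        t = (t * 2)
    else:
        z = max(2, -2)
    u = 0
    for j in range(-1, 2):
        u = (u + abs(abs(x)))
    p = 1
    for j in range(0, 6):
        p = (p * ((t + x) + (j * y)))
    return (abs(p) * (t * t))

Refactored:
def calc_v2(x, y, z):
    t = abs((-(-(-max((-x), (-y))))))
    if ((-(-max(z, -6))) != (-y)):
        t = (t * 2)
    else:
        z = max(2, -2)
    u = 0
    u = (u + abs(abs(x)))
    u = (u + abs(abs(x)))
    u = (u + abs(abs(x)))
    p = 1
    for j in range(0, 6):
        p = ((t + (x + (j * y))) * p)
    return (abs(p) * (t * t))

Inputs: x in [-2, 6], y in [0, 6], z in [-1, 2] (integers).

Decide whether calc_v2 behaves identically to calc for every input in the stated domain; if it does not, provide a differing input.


Changes here: min/max/abs usage differs, and arithmetic usage differs, and statement counts differ, and loop structure differs; the full 252-point sweep finds no disagreement.
verdict: equivalent


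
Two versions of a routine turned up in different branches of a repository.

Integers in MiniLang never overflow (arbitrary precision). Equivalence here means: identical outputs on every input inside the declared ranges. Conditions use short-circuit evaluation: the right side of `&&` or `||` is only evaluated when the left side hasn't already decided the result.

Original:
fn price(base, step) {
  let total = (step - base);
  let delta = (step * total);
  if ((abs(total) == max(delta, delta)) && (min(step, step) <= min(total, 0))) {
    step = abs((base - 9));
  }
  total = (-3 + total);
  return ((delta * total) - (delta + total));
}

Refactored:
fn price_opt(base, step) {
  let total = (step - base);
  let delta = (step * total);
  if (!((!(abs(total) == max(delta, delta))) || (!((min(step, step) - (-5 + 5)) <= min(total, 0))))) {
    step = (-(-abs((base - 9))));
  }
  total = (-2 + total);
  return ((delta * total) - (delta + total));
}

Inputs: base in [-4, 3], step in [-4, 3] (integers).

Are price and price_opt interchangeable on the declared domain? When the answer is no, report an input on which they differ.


Not equivalent: base=-4, step=-4 separates them (3 vs 2).
price: total := 0 | delta := 0 | ((abs(total) == max(delta, delta)) && (min(step, step) <= min(total, 0))): true | step := 13 | total := -3 | result 3
price_opt: total := 0 | delta := 0 | (!((!(abs(total) == max(delta, delta))) || (!((min(step, step) - (-5 + 5)) <= min(total, 0))))): true | step := 13 | total := -2 | result 2
verdict: not equivalent; witness: base=-4, step=-4


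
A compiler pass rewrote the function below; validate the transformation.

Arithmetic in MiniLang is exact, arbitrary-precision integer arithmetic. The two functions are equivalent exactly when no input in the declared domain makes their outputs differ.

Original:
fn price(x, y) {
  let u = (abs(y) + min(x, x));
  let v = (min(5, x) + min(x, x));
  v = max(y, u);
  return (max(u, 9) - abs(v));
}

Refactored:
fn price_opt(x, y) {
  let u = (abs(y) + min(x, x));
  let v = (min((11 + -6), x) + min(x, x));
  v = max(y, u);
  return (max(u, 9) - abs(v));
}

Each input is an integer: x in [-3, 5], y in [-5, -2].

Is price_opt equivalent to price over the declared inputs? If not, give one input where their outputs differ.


Changes here: arithmetic usage differs; constant usage differs; the full 36-point sweep finds no disagreement.
verdict: equivalent


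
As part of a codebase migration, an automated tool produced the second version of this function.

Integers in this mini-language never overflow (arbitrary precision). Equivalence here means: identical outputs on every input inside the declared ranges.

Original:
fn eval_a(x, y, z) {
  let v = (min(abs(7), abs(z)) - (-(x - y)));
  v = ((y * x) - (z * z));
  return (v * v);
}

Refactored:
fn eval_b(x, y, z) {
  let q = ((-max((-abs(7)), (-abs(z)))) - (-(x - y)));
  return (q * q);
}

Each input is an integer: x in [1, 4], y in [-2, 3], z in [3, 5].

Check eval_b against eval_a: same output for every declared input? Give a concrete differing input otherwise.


Not equivalent: x=1, y=-2, z=3 separates them (121 vs 36).
eval_a: v := 6 | v := -11 | result 121
eval_b: q := 6 | result 36
verdict: not equivalent; witness: x=1, y=-2, z=3


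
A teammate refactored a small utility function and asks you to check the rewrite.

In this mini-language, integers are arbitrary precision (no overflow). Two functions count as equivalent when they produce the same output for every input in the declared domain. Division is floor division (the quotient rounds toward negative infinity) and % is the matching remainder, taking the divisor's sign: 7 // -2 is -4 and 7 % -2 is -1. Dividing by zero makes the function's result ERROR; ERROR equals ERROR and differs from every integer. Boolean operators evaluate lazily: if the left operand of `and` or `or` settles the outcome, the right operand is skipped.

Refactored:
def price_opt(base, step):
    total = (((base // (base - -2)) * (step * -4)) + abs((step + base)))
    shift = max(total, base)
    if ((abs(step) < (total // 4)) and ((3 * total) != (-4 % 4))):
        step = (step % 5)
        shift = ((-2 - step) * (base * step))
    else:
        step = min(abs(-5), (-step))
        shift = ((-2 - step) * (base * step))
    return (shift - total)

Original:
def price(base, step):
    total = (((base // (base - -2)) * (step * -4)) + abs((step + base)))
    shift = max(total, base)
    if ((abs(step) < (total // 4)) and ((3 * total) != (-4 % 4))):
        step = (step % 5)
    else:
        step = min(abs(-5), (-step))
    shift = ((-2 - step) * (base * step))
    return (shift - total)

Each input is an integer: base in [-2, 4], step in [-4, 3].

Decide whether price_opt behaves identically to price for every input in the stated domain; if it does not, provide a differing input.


Equivalent — the differences include constant usage differs, statement counts differ, arithmetic usage differs, yet no declared input distinguishes the two.
Spot check at base=1, step=-1 — price: total = 0; shift = 1; ((abs(step) < (total // 4)) and ((3 * total) != (-4 % 4))) -> false; step = 1; shift = -3; return -3. price_opt: total = 0; shift = 1; ((abs(step) < (total // 4)) and ((3 * total) != (-4 % 4))) -> false; step = 1; shift = -3; return -3. Both give -3.
An exhaustive pass over the 56 declared inputs shows identical outputs.
verdict: equivalent


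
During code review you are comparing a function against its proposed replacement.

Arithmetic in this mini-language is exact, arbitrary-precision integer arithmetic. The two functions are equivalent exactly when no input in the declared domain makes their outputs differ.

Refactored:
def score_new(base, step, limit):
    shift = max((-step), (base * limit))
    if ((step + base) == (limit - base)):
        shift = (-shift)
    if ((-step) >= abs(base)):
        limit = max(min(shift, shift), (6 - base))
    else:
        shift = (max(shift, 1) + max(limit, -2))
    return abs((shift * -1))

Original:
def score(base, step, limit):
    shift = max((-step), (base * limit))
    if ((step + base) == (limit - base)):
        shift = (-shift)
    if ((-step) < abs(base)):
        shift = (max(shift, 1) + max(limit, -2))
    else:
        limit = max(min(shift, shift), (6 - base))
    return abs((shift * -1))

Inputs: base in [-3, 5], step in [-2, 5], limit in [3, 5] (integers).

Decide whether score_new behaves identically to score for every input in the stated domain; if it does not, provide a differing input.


Comparing the listings, the differences include: comparison usage differs.
One worked example (base=4, step=5, limit=4) — score: shift=16, then ((step + base) == (limit - base)) is false, then ((-step) < abs(base)) is true, then shift=20, then returns 20; score_new: shift=16, then ((step + base) == (limit - base)) is false, then ((-step) >= abs(base)) is false, then shift=20, then returns 20; agreement on 20.
Checked all 216 inputs in the declared domain: the outputs agree on every one.
verdict: equivalent


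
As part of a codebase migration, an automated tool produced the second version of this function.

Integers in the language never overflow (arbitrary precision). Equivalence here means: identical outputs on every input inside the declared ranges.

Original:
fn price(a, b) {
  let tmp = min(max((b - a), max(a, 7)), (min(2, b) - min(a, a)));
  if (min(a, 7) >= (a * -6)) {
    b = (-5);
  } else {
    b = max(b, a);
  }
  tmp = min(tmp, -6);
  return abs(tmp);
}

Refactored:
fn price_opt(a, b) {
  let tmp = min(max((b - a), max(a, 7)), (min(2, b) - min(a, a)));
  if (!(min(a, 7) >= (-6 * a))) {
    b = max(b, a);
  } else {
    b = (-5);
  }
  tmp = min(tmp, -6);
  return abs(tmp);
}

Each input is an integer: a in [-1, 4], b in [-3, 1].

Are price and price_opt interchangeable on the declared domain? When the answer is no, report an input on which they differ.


Behavior is preserved: although boolean connective usage differs, the outputs never diverge.
Tracing a=2, b=-2: price: tmp := -4 | (min(a, 7) >= (a * -6)): true | b := -5 | tmp := -6 | result 6 | price_opt: tmp := -4 | (!(min(a, 7) >= (-6 * a))): false | b := -5 | tmp := -6 | result 6 — matching result 6.
Every one of the 30 inputs gives matching results.
verdict: equivalent


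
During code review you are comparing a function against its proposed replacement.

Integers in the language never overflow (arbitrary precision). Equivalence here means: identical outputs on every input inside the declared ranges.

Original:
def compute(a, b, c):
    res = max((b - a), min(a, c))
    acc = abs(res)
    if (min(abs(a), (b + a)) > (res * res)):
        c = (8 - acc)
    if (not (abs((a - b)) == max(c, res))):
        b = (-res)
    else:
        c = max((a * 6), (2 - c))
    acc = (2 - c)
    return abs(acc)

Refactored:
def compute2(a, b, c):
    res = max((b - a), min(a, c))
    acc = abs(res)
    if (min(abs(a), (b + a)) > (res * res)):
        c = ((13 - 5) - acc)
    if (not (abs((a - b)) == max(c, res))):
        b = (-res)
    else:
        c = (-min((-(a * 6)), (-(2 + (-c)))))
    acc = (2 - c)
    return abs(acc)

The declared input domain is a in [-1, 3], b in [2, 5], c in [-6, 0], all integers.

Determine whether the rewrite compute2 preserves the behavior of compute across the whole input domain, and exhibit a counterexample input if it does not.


This is a faithful refactor — arithmetic usage differs; and min/max/abs usage differs; and constant usage differs, but the computed results match everywhere.
Spot check at a=1, b=2, c=-6 — compute: res = 1; acc = 1; (min(abs(a), (b + a)) > (res * res)) -> false; (not (abs((a - b)) == max(c, res))) -> false; c = 8; acc = -6; return 6. compute2: res = 1; acc = 1; (min(abs(a), (b + a)) > (res * res)) -> false; (not (abs((a - b)) == max(c, res))) -> false; c = 8; acc = -6; return 6. Both give 6.
Checked all 140 inputs in the declared domain: the outputs agree on every one.
verdict: equivalent


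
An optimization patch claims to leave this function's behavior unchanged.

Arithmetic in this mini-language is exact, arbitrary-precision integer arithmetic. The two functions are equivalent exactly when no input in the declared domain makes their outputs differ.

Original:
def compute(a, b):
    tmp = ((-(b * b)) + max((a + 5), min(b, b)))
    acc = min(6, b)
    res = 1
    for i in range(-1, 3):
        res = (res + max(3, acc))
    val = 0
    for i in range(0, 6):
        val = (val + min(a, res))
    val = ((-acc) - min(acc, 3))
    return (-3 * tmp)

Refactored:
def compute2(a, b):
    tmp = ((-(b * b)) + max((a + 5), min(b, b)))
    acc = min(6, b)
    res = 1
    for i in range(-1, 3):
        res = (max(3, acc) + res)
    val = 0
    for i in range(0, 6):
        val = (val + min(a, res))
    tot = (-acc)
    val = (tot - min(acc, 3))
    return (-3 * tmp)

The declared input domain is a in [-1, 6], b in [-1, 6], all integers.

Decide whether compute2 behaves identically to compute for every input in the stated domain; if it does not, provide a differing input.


Behavior is preserved: although statement counts differ; local variable names differ, the outputs never diverge.
As a probe, take a=4, b=5: compute runs tmp becomes -16; next acc becomes 5; next res becomes 1; next at i=-1:; next res becomes 6; next at i=0:; next res becomes 11; next at i=1:; next res becomes 16; next at i=2:; next res becomes 21; next val becomes 0; next at i=0:; next val becomes 4; next at i=1:; next val becomes 8; next at i=2:; next val becomes 12; next at i=3:; next val becomes 16; next at i=4:; next val becomes 20; next at i=5:; next val becomes 24; next val becomes -8; next final value 48; compute2 runs tmp becomes -16; next acc becomes 5; next res becomes 1; next at i=-1:; next res becomes 6; next at i=0:; next res becomes 11; next at i=1:; next res becomes 16; next at i=2:; next res becomes 21; next val becomes 0; next at i=0:; next val becomes 4; next at i=1:; next val becomes 8; next at i=2:; next val becomes 12; next at i=3:; next val becomes 16; next at i=4:; next val becomes 20; next at i=5:; next val becomes 24; next tot becomes -5; next val becomes -8; next final value 48; both end at 48.
An exhaustive pass over the 64 declared inputs shows identical outputs.
verdict: equivalent


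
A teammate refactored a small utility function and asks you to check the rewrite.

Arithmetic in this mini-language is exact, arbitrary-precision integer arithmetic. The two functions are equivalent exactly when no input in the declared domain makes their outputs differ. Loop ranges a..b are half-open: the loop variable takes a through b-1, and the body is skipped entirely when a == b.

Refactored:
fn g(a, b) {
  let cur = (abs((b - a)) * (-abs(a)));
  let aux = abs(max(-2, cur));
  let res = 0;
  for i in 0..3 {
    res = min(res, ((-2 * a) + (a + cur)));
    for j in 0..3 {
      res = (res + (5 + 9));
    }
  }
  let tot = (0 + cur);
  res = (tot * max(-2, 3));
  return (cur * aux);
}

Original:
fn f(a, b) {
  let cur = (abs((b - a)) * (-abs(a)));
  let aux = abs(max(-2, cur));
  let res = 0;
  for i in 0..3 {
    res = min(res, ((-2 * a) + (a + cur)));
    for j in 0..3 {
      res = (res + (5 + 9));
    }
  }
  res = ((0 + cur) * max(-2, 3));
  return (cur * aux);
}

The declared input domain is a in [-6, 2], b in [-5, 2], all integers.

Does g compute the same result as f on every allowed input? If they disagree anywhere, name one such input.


Comparing the listings, the differences include: statement counts differ; also local variable names differ.
Tracing a=-3, b=0: f: cur = -9; aux = 2; res = 0; [i=0]; res = -6; [j=0]; res = 8; [j=1]; res = 22; [j=2]; res = 36; [i=1]; res = -6; [j=0]; res = 8; [j=1]; res = 22; [j=2]; res = 36; [i=2]; res = -6; [j=0]; res = 8; [j=1]; res = 22; [j=2]; res = 36; res = -27; return -18 | g: cur = -9; aux = 2; res = 0; [i=0]; res = -6; [j=0]; res = 8; [j=1]; res = 22; [j=2]; res = 36; [i=1]; res = -6; [j=0]; res = 8; [j=1]; res = 22; [j=2]; res = 36; [i=2]; res = -6; [j=0]; res = 8; [j=1]; res = 22; [j=2]; res = 36; tot = -9; res = -27; return -18 — matching result -18.
Every one of the 72 inputs gives matching results.
verdict: equivalent


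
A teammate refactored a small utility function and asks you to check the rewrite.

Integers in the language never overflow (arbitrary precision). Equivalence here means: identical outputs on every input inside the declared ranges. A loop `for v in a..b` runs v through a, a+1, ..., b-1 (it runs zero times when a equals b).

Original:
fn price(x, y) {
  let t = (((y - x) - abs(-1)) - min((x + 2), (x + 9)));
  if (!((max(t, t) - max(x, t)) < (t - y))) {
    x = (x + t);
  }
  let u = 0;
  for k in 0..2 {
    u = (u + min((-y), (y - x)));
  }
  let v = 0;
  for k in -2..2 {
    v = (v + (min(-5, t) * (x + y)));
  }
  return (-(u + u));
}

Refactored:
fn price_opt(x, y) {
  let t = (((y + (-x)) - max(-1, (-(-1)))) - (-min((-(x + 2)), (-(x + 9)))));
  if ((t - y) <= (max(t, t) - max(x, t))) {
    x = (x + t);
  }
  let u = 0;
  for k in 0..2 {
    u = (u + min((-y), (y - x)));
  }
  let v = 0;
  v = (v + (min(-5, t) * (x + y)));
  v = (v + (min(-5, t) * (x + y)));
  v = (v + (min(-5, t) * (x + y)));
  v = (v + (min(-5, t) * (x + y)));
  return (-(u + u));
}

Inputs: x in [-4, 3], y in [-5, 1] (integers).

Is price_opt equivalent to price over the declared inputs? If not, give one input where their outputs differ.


Consider the input x=-4, y=-4.
price: t = 1; (!((max(t, t) - max(x, t)) < (t - y))) -> false; u = 0; [k=0]; u = 0; [k=1]; u = 0; v = 0; [k=-2]; v = 40; [k=-1]; v = 80; [k=0]; v = 120; [k=1]; v = 160; return 0
price_opt: t = -6; ((t - y) <= (max(t, t) - max(x, t))) -> true; x = -10; u = 0; [k=0]; u = 4; [k=1]; u = 8; v = 0; v = 84; v = 168; v = 252; v = 336; return -16
0 != -16, so the rewrite changes behavior.
verdict: not equivalent; witness: x=-4, y=-4


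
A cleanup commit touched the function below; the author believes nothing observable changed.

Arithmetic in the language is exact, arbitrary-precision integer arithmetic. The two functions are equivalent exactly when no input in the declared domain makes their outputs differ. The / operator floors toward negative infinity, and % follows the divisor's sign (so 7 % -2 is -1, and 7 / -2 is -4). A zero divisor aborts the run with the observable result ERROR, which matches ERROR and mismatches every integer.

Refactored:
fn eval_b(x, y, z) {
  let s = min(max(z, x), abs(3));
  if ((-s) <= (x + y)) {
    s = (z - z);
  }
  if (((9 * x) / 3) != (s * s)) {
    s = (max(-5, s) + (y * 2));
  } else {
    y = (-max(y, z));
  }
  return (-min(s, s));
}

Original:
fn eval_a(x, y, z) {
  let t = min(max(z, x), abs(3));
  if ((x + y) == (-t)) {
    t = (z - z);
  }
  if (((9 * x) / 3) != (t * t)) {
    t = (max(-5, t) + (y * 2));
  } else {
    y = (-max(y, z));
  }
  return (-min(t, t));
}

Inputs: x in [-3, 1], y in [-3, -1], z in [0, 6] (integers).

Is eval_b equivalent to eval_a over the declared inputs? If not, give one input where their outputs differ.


The rewrite breaks on x=-1, y=-1, z=3, where the results are -1 and 2.
eval_a: t becomes 3; next ((x + y) == (-t)) evaluates to false; next (((9 * x) / 3) != (t * t)) evaluates to true; next t becomes 1; next final value -1
eval_b: s becomes 3; next ((-s) <= (x + y)) evaluates to true; next s becomes 0; next (((9 * x) / 3) != (s * s)) evaluates to true; next s becomes -2; next final value 2
verdict: not equivalent; witness: x=-1, y=-1, z=3


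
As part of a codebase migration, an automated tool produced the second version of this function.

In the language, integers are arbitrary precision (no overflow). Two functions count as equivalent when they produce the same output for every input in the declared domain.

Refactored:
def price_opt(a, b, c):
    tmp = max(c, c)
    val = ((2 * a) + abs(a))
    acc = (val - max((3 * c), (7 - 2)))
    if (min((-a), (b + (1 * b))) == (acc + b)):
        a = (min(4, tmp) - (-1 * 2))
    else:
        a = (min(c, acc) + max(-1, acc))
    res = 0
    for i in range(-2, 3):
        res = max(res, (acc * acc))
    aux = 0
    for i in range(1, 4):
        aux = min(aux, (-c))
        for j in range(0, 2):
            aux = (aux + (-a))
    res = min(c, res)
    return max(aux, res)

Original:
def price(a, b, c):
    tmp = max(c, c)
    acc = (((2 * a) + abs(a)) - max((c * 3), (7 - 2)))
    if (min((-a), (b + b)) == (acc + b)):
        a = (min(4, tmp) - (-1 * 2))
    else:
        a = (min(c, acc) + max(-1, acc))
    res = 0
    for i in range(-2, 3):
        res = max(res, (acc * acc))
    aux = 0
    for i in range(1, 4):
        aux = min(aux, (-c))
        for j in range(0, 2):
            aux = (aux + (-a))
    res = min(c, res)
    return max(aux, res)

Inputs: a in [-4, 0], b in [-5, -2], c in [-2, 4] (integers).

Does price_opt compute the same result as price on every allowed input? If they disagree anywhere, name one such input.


Behavior is preserved: although arithmetic usage differs, plus statement counts differ, plus local variable names differ, plus constant usage differs, the outputs never diverge.
One worked example (a=-4, b=-2, c=-1) — price: tmp := -1 | acc := -9 | (min((-a), (b + b)) == (acc + b)): false | a := -10 | res := 0 | iter i=-2: | res := 81 | iter i=-1: | res := 81 | iter i=0: | res := 81 | iter i=1: | res := 81 | iter i=2: | res := 81 | aux := 0 | iter i=1: | aux := 0 | iter j=0: | aux := 10 | iter j=1: | aux := 20 | iter i=2: | aux := 1 | iter j=0: | aux := 11 | iter j=1: | aux := 21 | iter i=3: | aux := 1 | iter j=0: | aux := 11 | iter j=1: | aux := 21 | res := -1 | result 21; price_opt: tmp := -1 | val := -4 | acc := -9 | (min((-a), (b + (1 * b))) == (acc + b)): false | a := -10 | res := 0 | iter i=-2: | res := 81 | iter i=-1: | res := 81 | iter i=0: | res := 81 | iter i=1: | res := 81 | iter i=2: | res := 81 | aux := 0 | iter i=1: | aux := 0 | iter j=0: | aux := 10 | iter j=1: | aux := 20 | iter i=2: | aux := 1 | iter j=0: | aux := 11 | iter j=1: | aux := 21 | iter i=3: | aux := 1 | iter j=0: | aux := 11 | iter j=1: | aux := 21 | res := -1 | result 21; agreement on 21.
Across all 140 domain points the two functions coincide.
verdict: equivalent


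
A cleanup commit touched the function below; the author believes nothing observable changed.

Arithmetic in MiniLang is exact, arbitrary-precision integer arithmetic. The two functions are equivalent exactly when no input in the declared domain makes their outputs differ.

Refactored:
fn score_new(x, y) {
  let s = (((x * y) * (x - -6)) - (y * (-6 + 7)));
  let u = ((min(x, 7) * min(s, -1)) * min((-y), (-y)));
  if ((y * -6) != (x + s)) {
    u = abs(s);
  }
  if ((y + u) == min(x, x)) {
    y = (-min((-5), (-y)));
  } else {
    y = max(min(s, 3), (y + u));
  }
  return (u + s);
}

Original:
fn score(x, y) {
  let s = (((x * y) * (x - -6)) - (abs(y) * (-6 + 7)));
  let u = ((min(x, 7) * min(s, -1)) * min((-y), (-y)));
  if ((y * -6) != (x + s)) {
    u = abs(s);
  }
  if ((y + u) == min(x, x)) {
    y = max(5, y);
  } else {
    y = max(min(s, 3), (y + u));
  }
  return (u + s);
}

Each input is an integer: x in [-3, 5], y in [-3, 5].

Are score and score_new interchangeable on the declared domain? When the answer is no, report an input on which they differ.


Evaluate both at x=-3, y=-3.
score: s := 24 | u := 9 | ((y * -6) != (x + s)): true | u := 24 | ((y + u) == min(x, x)): false | y := 21 | result 48
score_new: s := 30 | u := 9 | ((y * -6) != (x + s)): true | u := 30 | ((y + u) == min(x, x)): false | y := 27 | result 60
48 != 60, so the rewrite changes behavior.
verdict: not equivalent; witness: x=-3, y=-3


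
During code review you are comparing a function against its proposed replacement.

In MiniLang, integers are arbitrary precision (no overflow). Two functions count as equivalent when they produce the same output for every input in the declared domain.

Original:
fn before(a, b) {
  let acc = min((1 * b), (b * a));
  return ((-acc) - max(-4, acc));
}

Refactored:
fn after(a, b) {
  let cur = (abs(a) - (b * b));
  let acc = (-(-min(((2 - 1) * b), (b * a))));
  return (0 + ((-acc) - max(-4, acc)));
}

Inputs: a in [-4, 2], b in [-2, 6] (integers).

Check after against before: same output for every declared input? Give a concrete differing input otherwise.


Differences: constant usage differs; statement counts differ; local variable names differ; min/max/abs usage differs; arithmetic usage differs — yet all 63 inputs agree.
verdict: equivalent


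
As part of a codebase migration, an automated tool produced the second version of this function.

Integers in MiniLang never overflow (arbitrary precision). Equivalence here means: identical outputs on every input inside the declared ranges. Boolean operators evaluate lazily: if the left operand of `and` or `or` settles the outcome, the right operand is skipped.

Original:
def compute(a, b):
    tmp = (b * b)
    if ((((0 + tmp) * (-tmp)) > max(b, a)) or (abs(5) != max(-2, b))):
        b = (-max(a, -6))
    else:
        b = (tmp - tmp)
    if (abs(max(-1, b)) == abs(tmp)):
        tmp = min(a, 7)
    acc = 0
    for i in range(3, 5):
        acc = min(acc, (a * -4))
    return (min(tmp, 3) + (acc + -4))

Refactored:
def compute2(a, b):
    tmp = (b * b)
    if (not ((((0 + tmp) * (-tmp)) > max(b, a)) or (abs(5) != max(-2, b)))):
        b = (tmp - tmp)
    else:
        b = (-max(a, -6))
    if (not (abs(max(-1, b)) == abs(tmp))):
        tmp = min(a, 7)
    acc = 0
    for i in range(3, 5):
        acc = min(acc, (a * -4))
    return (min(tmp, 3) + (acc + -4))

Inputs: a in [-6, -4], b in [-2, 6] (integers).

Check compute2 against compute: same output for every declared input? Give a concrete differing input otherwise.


Not equivalent: a=-6, b=-2 separates them (-1 vs -10).
compute: tmp = 4; ((((0 + tmp) * (-tmp)) > max(b, a)) or (abs(5) != max(-2, b))) -> true; b = 6; (abs(max(-1, b)) == abs(tmp)) -> false; acc = 0; [i=3]; acc = 0; [i=4]; acc = 0; return -1
compute2: tmp = 4; (not ((((0 + tmp) * (-tmp)) > max(b, a)) or (abs(5) != max(-2, b)))) -> false; b = 6; (not (abs(max(-1, b)) == abs(tmp))) -> true; tmp = -6; acc = 0; [i=3]; acc = 0; [i=4]; acc = 0; return -10
verdict: not equivalent; witness: a=-6, b=-2


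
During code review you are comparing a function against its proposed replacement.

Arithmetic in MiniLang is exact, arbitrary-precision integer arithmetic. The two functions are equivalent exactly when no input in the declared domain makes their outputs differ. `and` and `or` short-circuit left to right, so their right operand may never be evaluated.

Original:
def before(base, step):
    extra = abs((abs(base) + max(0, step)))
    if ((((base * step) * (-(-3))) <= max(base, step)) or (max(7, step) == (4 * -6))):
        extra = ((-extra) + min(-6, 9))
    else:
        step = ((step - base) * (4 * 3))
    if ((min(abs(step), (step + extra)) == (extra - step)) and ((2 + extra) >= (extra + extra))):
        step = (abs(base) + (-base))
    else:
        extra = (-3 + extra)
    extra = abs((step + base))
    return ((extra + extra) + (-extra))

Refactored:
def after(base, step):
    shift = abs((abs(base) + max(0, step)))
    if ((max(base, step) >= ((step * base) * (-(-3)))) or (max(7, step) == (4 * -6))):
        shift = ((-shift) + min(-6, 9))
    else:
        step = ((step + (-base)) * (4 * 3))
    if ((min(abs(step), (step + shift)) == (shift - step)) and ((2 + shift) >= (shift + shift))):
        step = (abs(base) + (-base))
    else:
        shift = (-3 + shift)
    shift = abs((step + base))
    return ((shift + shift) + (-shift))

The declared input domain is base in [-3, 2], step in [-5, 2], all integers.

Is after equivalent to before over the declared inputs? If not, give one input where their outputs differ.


The two are interchangeable: arithmetic usage differs; also local variable names differ; also comparison usage differs, and every declared input agrees.
One worked example (base=-3, step=-1) — before: extra = 3; ((((base * step) * (-(-3))) <= max(base, step)) or (max(7, step) == (4 * -6))) -> false; step = 24; ((min(abs(step), (step + extra)) == (extra - step)) and ((2 + extra) >= (extra + extra))) -> false; extra = 0; extra = 21; return 21; after: shift = 3; ((max(base, step) >= ((step * base) * (-(-3)))) or (max(7, step) == (4 * -6))) -> false; step = 24; ((min(abs(step), (step + shift)) == (shift - step)) and ((2 + shift) >= (shift + shift))) -> false; shift = 0; shift = 21; return 21; agreement on 21.
Checked all 48 inputs in the declared domain: the outputs agree on every one.
verdict: equivalent


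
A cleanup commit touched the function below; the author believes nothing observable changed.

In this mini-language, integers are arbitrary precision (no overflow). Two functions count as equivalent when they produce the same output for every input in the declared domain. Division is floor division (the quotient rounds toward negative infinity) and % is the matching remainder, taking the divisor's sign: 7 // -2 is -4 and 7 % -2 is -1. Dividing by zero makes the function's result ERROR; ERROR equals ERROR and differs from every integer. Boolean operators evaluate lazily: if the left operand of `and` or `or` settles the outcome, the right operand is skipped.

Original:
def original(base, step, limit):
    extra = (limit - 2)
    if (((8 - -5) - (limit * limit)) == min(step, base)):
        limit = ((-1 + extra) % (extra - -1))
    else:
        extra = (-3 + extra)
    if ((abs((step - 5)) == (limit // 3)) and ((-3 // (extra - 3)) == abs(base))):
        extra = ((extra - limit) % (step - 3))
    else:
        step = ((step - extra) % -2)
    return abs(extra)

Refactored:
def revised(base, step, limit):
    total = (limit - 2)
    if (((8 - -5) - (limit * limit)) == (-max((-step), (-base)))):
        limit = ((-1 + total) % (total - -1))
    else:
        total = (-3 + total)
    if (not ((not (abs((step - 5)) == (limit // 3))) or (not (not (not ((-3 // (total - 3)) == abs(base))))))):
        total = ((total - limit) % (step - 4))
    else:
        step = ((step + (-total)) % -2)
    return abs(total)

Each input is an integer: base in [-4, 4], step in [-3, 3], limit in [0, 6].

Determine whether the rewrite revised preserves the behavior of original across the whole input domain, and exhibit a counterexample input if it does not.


Take base=-1, step=3, limit=6.
original: extra becomes 4; next (((8 - -5) - (limit * limit)) == min(step, base)) evaluates to false; next extra becomes 1; next ((abs((step - 5)) == (limit // 3)) and ((-3 // (extra - 3)) == abs(base))) evaluates to true; next hits division by zero so the output is ERROR
revised: total becomes 4; next (((8 - -5) - (limit * limit)) == (-max((-step), (-base)))) evaluates to false; next total becomes 1; next (not ((not (abs((step - 5)) == (limit // 3))) or (not (not (not ((-3 // (total - 3)) == abs(base))))))) evaluates to true; next total becomes 0; next final value 0
ERROR and 0 differ, so these are not the same function on this domain.
verdict: not equivalent; witness: base=-1, step=3, limit=6


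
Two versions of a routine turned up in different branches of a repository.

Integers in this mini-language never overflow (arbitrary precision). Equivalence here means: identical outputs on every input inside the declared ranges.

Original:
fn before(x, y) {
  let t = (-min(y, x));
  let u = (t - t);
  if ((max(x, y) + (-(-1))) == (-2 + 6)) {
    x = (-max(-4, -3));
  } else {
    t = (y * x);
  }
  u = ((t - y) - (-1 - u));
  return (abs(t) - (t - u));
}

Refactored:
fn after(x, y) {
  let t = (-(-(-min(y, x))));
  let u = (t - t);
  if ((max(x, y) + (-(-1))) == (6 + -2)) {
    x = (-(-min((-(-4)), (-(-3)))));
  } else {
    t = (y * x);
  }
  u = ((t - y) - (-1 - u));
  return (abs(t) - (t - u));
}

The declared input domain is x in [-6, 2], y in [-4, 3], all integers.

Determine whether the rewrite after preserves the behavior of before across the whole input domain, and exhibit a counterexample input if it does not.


Differences: min/max/abs usage differs — yet all 72 inputs agree.
verdict: equivalent


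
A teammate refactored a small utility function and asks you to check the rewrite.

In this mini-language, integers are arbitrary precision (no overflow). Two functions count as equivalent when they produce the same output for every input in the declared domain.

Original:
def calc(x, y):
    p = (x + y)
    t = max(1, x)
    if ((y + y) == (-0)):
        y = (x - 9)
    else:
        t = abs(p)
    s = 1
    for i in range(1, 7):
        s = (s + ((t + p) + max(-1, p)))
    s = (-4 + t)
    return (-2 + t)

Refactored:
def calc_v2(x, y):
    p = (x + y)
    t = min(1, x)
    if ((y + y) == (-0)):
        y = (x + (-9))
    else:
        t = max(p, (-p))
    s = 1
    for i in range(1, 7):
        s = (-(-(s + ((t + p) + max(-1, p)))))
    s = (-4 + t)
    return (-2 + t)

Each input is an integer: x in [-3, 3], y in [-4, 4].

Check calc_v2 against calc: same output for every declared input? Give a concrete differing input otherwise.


These are not equivalent — on x=-3, y=0 the outputs split (-1 vs -5).
calc: p = -3; t = 1; ((y + y) == (-0)) -> true; y = -12; s = 1; [i=1]; s = -2; [i=2]; s = -5; [i=3]; s = -8; [i=4]; s = -11; [i=5]; s = -14; [i=6]; s = -17; s = -3; return -1
calc_v2: p = -3; t = -3; ((y + y) == (-0)) -> true; y = -12; s = 1; [i=1]; s = -6; [i=2]; s = -13; [i=3]; s = -20; [i=4]; s = -27; [i=5]; s = -34; [i=6]; s = -41; s = -7; return -5
verdict: not equivalent; witness: x=-3, y=0


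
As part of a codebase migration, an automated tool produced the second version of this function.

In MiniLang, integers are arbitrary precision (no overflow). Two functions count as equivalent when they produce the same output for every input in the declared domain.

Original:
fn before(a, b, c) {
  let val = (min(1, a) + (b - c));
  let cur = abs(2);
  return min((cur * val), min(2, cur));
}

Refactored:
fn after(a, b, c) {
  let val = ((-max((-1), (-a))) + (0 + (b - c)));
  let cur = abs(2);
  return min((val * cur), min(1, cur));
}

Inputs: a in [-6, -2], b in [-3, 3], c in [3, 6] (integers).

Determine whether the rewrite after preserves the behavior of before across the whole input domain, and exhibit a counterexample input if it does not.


The edit looks behavioral (`2` became `1`), but over these ranges it never changes the outcome.
As a probe, take a=-3, b=2, c=6: before runs val=-7, then cur=2, then returns -14; after runs val=-7, then cur=2, then returns -14; both end at -14.
An exhaustive pass over the 140 declared inputs shows identical outputs.
verdict: equivalent


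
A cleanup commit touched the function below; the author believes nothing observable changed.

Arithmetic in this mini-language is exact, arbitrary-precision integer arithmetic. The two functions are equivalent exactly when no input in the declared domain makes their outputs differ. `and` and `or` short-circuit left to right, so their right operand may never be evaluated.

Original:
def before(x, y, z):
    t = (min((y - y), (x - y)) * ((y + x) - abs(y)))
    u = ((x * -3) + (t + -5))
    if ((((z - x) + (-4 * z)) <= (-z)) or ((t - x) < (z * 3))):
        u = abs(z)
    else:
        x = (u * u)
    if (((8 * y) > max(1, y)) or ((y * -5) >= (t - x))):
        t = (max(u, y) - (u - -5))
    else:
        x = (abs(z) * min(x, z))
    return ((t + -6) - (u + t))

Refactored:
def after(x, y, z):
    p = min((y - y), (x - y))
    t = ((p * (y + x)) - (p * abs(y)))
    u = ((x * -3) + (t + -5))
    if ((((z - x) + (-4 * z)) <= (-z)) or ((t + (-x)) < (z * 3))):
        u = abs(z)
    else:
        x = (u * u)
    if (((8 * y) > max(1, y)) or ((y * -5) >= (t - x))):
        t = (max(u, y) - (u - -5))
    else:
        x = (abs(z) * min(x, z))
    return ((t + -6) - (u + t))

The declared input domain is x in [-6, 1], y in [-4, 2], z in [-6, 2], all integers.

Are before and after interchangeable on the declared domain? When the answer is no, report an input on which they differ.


This is a faithful refactor — arithmetic usage differs; also local variable names differ; also statement counts differ, but the computed results match everywhere.
As a probe, take x=-4, y=1, z=1: before runs t = 20; u = 27; ((((z - x) + (-4 * z)) <= (-z)) or ((t - x) < (z * 3))) -> false; x = 729; (((8 * y) > max(1, y)) or ((y * -5) >= (t - x))) -> true; t = -5; return -33; after runs p = -5; t = 20; u = 27; ((((z - x) + (-4 * z)) <= (-z)) or ((t + (-x)) < (z * 3))) -> false; x = 729; (((8 * y) > max(1, y)) or ((y * -5) >= (t - x))) -> true; t = -5; return -33; both end at -33.
Sweeping the whole domain (504 inputs) finds no disagreement.
verdict: equivalent
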